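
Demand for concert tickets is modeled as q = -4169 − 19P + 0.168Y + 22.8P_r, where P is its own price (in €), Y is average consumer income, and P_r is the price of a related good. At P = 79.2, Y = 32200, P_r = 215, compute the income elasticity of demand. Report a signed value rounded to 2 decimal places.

At the given values, q = -4169 − 19(79.2) + 0.168(32200) + 22.8(215) = 4637.8.
∂q/∂Y = 0.168.
E = (0.168) × (32200/4637.8) = 1.1664…

1.17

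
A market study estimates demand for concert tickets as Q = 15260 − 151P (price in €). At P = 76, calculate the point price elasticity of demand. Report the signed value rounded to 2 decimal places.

-3.03

dQ/dP = −151. At P = 76, Q = 15260 − 151(76) = 3784.
Ed = (dQ/dP)·(P/Q) = −151 × (76/3784) = -3.0327…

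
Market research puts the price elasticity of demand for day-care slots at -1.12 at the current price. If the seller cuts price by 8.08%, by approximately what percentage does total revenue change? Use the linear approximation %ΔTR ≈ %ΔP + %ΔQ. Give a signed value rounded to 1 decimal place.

%ΔQ ≈ Ed × %ΔP = (-1.12) × (-8.08%) = +9.0496%
%ΔTR ≈ %ΔP + %ΔQ = (-8.08%) + (+9.0496%) = +0.9696%

+1.0%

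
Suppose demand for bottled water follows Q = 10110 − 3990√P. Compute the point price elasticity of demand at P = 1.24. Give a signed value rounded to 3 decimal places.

-0.392

dQ/dP = −3990/(2√P) = -1791.56. At P = 1.24, Q = 5666.92.
Ed = (dQ/dP)·(P/Q) = (-1791.56) × (1.24/5666.92) = -0.39201…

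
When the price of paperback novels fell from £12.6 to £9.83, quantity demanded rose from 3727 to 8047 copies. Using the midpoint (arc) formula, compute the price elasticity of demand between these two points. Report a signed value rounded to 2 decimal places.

%ΔQ = (8047 − 3727) / [(3727 + 8047)/2] = 4320/5887 = 0.733820…
%ΔP = (9.83 − 12.6) / [(12.6 + 9.83)/2] = -2.77/11.215 = -0.246990…
Arc Ed = %ΔQ / %ΔP = (4320/5887) / (-2.77/11.215) = -2.9710…

-2.97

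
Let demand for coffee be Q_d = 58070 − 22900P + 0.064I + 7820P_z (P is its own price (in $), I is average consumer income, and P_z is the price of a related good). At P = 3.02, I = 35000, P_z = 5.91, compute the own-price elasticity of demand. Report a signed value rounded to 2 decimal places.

At the given values, Q_d = 58070 − 22900(3.02) + 0.064(35000) + 7820(5.91) = 37368.2.
∂Q_d/∂P = −22900.
E = (-22900) × (3.02/37368.2) = -1.8507…

-1.85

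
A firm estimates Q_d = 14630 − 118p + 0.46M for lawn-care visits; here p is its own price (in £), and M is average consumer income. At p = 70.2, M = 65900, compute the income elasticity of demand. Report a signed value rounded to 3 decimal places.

At the given values, Q_d = 14630 − 118(70.2) + 0.46(65900) = 36660.4.
∂Q_d/∂M = 0.46.
E = (0.46) × (65900/36660.4) = 0.82688…

0.827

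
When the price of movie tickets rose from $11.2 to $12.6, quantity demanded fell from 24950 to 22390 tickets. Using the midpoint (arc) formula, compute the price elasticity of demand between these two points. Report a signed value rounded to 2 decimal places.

%ΔQ = (22390 − 24950) / [(24950 + 22390)/2] = -2560/23670 = -0.108153…
%ΔP = (12.6 − 11.2) / [(11.2 + 12.6)/2] = 1.4/11.9 = 0.117647…
Arc Ed = %ΔQ / %ΔP = (-2560/23670) / (1.4/11.9) = -0.9193…

-0.92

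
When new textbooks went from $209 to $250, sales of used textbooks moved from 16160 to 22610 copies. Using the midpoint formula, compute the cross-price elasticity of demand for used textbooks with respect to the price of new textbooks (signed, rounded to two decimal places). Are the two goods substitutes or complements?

1.86; substitutes

%ΔQ_{used textbooks} = (22610 − 16160)/avg = 6450/19385 = 0.332731…
%ΔP_{new textbooks} = (250 − 209)/avg = 41/229.5 = 0.178649…
E_cross = (6450/19385) / (41/229.5) = 1.8624…
E_cross > 0 ⇒ the goods are substitutes.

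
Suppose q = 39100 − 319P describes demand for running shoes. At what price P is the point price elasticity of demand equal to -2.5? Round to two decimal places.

Ed = −319P/(39100 − 319P). Set this equal to -2.5:
319P = 2.5·(39100 − 319P) ⇒ 319P(1 + 2.5) = 2.5·39100
P = 2.5·39100 / (319·3.5) = 87.5503…

87.55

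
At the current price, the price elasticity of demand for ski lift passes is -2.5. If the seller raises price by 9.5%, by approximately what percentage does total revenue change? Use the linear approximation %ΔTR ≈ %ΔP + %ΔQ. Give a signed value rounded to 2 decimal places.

%ΔQ ≈ Ed × %ΔP = (-2.5) × (+9.5%) = -23.7500%
%ΔTR ≈ %ΔP + %ΔQ = (+9.5%) + (-23.7500%) = -14.2500%

-14.25%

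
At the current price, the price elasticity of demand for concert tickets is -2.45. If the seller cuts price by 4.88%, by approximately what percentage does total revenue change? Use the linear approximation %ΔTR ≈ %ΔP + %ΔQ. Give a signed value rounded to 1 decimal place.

+7.1%

%ΔQ ≈ Ed × %ΔP = (-2.45) × (-4.88%) = +11.9560%
%ΔTR ≈ %ΔP + %ΔQ = (-4.88%) + (+11.9560%) = +7.0760%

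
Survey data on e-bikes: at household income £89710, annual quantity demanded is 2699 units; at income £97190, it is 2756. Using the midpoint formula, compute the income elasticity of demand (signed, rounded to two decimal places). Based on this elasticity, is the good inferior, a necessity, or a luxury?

%ΔQ = (2756 − 2699)/[( 2699 + 2756)/2] = 57/2727.5 = 0.020898…
%ΔIncome = (97190 − 89710)/[( 89710 + 97190)/2] = 7480/93450 = 0.080042…
E_income = (57/2727.5) / (7480/93450) = 0.2610…
0 < E_income < 1 ⇒ normal good, necessity.

0.26; necessity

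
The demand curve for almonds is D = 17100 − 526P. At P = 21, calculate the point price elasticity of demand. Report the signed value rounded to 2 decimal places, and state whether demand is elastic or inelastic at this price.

dD/dP = −526. At P = 21, D = 17100 − 526(21) = 6054.
Ed = (dD/dP)·(P/D) = −526 × (21/6054) = -1.8245…
|Ed| = 1.82 > 1, so demand is elastic.

-1.82; elastic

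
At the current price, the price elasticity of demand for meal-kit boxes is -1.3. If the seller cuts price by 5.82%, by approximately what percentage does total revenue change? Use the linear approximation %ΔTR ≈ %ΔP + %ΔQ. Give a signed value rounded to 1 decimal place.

%ΔQ ≈ Ed × %ΔP = (-1.3) × (-5.82%) = +7.5660%
%ΔTR ≈ %ΔP + %ΔQ = (-5.82%) + (+7.5660%) = +1.7460%

+1.7%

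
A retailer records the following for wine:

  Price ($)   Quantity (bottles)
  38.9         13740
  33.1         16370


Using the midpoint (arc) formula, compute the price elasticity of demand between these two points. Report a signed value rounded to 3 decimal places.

-1.084

%ΔQ = (16370 − 13740) / [(13740 + 16370)/2] = 2630/15055 = 0.174692…
%ΔP = (33.1 − 38.9) / [(38.9 + 33.1)/2] = -5.8/36 = -0.161111…
Arc Ed = %ΔQ / %ΔP = (2630/15055) / (-5.8/36) = -1.08430…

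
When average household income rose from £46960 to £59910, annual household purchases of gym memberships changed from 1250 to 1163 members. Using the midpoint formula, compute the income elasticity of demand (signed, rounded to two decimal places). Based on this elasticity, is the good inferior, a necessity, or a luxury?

%ΔQ = (1163 − 1250)/[( 1250 + 1163)/2] = -87/1206.5 = -0.072109…
%ΔIncome = (59910 − 46960)/[( 46960 + 59910)/2] = 12950/53435 = 0.242350…
E_income = (-87/1206.5) / (12950/53435) = -0.2975…
E_income < 0 ⇒ inferior good.

-0.30; inferior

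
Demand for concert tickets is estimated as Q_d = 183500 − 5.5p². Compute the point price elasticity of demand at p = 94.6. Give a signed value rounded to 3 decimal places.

dQ_d/dp = −2·5.5·p = -1040.6. At p = 94.6, Q_d = 134279.62.
Ed = (dQ_d/dp)·(p/Q_d) = (-1040.6) × (94.6/134279.62) = -0.73310…

-0.733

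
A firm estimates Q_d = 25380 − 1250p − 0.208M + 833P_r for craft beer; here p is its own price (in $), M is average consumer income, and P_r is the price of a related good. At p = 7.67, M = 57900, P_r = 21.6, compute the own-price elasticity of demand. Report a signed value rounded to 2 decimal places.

-0.44

At the given values, Q_d = 25380 − 1250(7.67) − 0.208(57900) + 833(21.6) = 21742.1.
∂Q_d/∂p = −1250.
E = (-1250) × (7.67/21742.1) = -0.4409…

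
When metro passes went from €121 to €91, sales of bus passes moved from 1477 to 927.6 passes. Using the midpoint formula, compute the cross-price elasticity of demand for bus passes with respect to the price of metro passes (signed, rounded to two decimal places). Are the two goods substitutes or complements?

1.61; substitutes

%ΔQ_{bus passes} = (927.6 − 1477)/avg = -549.4/1202.3 = -0.456957…
%ΔP_{metro passes} = (91 − 121)/avg = -30/106 = -0.283018…
E_cross = (-549.4/1202.3) / (-30/106) = 1.6145…
E_cross > 0 ⇒ the goods are substitutes.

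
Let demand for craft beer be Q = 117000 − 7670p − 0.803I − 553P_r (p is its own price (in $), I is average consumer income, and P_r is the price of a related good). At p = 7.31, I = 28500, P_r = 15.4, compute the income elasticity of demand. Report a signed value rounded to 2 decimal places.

At the given values, Q = 117000 − 7670(7.31) − 0.803(28500) − 553(15.4) = 29530.6.
∂Q/∂I = -0.803.
E = (-0.803) × (28500/29530.6) = -0.7749…

-0.77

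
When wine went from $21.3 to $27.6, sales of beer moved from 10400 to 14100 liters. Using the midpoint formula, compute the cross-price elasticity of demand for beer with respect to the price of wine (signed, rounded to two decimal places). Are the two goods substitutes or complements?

%ΔQ_{beer} = (14100 − 10400)/avg = 3700/12250 = 0.302040…
%ΔP_{wine} = (27.6 − 21.3)/avg = 6.3/24.45 = 0.257668…
E_cross = (3700/12250) / (6.3/24.45) = 1.1722…
E_cross > 0 ⇒ the goods are substitutes.

1.17; substitutes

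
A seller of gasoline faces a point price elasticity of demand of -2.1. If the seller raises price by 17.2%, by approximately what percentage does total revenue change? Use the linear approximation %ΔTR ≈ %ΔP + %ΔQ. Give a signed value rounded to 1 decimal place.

%ΔQ ≈ Ed × %ΔP = (-2.1) × (+17.2%) = -36.1200%
%ΔTR ≈ %ΔP + %ΔQ = (+17.2%) + (-36.1200%) = -18.9200%

-18.9%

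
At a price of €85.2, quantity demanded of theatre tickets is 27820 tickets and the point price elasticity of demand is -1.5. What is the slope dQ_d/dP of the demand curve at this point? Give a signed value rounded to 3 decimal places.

Ed = (dQ_d/dP)·(P/Q_d) ⇒ dQ_d/dP = Ed·Q_d/P = (-1.5)·27820/85.2 = -489.78873…

-489.789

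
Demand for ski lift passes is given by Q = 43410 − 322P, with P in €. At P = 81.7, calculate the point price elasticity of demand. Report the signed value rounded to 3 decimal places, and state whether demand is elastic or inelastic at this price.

-1.538; elastic

dQ/dP = −322. At P = 81.7, Q = 43410 − 322(81.7) = 17102.6.
Ed = (dQ/dP)·(P/Q) = −322 × (81.7/17102.6) = -1.53821…
|Ed| = 1.538 > 1, so demand is elastic.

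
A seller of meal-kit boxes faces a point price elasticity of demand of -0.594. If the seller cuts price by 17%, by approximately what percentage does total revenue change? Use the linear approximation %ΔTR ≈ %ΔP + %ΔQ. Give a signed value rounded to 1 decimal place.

%ΔQ ≈ Ed × %ΔP = (-0.594) × (-17%) = +10.0980%
%ΔTR ≈ %ΔP + %ΔQ = (-17%) + (+10.0980%) = -6.9020%

-6.9%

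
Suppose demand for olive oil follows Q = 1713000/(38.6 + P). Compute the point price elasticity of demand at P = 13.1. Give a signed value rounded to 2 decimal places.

-0.25

dQ/dP = −1713000/(38.6 + P)² = -640.879. At P = 13.1, Q = 33133.5.
Ed = (dQ/dP)·(P/Q) = (-640.879) × (13.1/33133.5) = -0.2533…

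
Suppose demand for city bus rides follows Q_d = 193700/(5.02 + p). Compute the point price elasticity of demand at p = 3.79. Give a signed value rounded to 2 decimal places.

-0.43

dQ_d/dp = −193700/(5.02 + p)² = -2495.62. At p = 3.79, Q_d = 21986.4.
Ed = (dQ_d/dp)·(p/Q_d) = (-2495.62) × (3.79/21986.4) = -0.4301…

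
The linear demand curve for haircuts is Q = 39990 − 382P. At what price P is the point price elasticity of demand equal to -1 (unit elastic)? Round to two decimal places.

52.34

Ed = −382P/(39990 − 382P). Set this equal to -1:
382P = 1·(39990 − 382P) ⇒ 382P(1 + 1) = 1·39990
P = 1·39990 / (382·2) = 52.3429…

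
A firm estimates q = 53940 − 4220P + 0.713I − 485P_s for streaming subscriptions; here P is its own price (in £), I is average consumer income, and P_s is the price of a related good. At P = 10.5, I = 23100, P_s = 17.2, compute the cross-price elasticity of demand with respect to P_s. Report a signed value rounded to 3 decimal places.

-0.470

At the given values, q = 53940 − 4220(10.5) + 0.713(23100) − 485(17.2) = 17758.3.
∂q/∂P_s = -485.
E = (-485) × (17.2/17758.3) = -0.46975…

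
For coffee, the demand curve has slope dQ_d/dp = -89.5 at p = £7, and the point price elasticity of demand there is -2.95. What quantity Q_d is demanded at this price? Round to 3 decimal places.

212.373

Ed = (dQ_d/dp)·(p/Q_d) ⇒ Q_d = (dQ_d/dp)·p/Ed = (-89.5)·7/(-2.95) = 212.37288…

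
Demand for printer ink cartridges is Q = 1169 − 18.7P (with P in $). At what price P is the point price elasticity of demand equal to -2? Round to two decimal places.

41.68

Ed = −18.7P/(1169 − 18.7P). Set this equal to -2:
18.7P = 2·(1169 − 18.7P) ⇒ 18.7P(1 + 2) = 2·1169
P = 2·1169 / (18.7·3) = 41.6755…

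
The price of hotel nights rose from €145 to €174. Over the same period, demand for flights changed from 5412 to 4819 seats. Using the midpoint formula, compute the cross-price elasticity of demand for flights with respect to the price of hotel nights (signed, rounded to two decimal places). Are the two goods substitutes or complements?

%ΔQ_{flights} = (4819 − 5412)/avg = -593/5115.5 = -0.115922…
%ΔP_{hotel nights} = (174 − 145)/avg = 29/159.5 = 0.181818…
E_cross = (-593/5115.5) / (29/159.5) = -0.6375…
E_cross < 0 ⇒ the goods are complements.

-0.64; complements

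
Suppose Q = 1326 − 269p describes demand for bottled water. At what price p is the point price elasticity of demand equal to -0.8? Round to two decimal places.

Ed = −269p/(1326 − 269p). Set this equal to -0.8:
269p = 0.8·(1326 − 269p) ⇒ 269p(1 + 0.8) = 0.8·1326
p = 0.8·1326 / (269·1.8) = 2.1908…

2.19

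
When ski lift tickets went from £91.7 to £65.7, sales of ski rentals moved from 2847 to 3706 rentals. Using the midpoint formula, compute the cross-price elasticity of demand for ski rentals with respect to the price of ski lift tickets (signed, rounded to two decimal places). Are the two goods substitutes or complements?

-0.79; complements

%ΔQ_{ski rentals} = (3706 − 2847)/avg = 859/3276.5 = 0.262169…
%ΔP_{ski lift tickets} = (65.7 − 91.7)/avg = -26/78.7 = -0.330368…
E_cross = (859/3276.5) / (-26/78.7) = -0.7935…
E_cross < 0 ⇒ the goods are complements.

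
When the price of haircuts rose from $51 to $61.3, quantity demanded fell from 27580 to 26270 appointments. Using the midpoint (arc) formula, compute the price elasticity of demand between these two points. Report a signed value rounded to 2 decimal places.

%ΔQ = (26270 − 27580) / [(27580 + 26270)/2] = -1310/26925 = -0.048653…
%ΔP = (61.3 − 51) / [(51 + 61.3)/2] = 10.3/56.15 = 0.183437…
Arc Ed = %ΔQ / %ΔP = (-1310/26925) / (10.3/56.15) = -0.2652…

-0.27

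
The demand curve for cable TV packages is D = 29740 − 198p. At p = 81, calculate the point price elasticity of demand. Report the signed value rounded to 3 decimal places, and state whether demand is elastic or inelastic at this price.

-1.170; elastic

dD/dp = −198. At p = 81, D = 29740 − 198(81) = 13702.
Ed = (dD/dp)·(p/D) = −198 × (81/13702) = -1.17048…
|Ed| = 1.170 > 1, so demand is elastic.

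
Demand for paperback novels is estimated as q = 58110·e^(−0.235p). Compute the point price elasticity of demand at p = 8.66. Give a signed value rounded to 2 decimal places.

dq/dp = −0.235·q = -1784.37. At p = 8.66, q = 7593.08.
Ed = (dq/dp)·(p/q) = (-1784.37) × (8.66/7593.08) = -2.0351

-2.04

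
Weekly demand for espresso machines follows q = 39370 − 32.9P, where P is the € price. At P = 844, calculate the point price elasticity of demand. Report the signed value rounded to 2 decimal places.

dq/dP = −32.9. At P = 844, q = 39370 − 32.9(844) = 11602.4.
Ed = (dq/dP)·(P/q) = −32.9 × (844/11602.4) = -2.3932…

-2.39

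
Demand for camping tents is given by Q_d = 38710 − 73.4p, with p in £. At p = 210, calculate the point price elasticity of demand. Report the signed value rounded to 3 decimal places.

-0.662

dQ_d/dp = −73.4. At p = 210, Q_d = 38710 − 73.4(210) = 23296.
Ed = (dQ_d/dp)·(p/Q_d) = −73.4 × (210/23296) = -0.66165…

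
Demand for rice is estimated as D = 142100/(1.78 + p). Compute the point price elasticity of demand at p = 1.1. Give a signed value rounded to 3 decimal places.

-0.382

dD/dp = −142100/(1.78 + p)² = -17132. At p = 1.1, D = 49340.3.
Ed = (dD/dp)·(p/D) = (-17132) × (1.1/49340.3) = -0.38194…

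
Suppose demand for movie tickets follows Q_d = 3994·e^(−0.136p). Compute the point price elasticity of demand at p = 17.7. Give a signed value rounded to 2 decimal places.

-2.41

dQ_d/dp = −0.136·Q_d = -48.923. At p = 17.7, Q_d = 359.728.
Ed = (dQ_d/dp)·(p/Q_d) = (-48.923) × (17.7/359.728) = -2.4072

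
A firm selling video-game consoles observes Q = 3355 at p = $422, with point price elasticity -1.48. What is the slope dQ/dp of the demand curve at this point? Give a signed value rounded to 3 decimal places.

-11.766

Ed = (dQ/dp)·(p/Q) ⇒ dQ/dp = Ed·Q/p = (-1.48)·3355/422 = -11.76635…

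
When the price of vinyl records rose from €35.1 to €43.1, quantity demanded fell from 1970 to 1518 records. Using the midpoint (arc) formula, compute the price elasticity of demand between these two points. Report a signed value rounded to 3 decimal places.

-1.267

%ΔQ = (1518 − 1970) / [(1970 + 1518)/2] = -452/1744 = -0.259174…
%ΔP = (43.1 − 35.1) / [(35.1 + 43.1)/2] = 8/39.1 = 0.204603…
Arc Ed = %ΔQ / %ΔP = (-452/1744) / (8/39.1) = -1.26671…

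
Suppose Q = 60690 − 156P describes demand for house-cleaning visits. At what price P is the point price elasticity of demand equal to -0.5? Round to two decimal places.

Ed = −156P/(60690 − 156P). Set this equal to -0.5:
156P = 0.5·(60690 − 156P) ⇒ 156P(1 + 0.5) = 0.5·60690
P = 0.5·60690 / (156·1.5) = 129.6794…

129.68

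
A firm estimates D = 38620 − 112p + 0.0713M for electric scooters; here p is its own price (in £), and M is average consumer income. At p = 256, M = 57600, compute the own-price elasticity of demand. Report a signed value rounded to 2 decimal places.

-2.04

At the given values, D = 38620 − 112(256) + 0.0713(57600) = 14054.88.
∂D/∂p = −112.
E = (-112) × (256/14054.88) = -2.0400…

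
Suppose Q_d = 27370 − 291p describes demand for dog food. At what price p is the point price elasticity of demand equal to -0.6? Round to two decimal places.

35.27

Ed = −291p/(27370 − 291p). Set this equal to -0.6:
291p = 0.6·(27370 − 291p) ⇒ 291p(1 + 0.6) = 0.6·27370
p = 0.6·27370 / (291·1.6) = 35.2706…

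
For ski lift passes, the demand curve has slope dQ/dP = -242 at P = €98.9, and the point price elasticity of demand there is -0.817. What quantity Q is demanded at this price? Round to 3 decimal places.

29294.737

Ed = (dQ/dP)·(P/Q) ⇒ Q = (dQ/dP)·P/Ed = (-242)·98.9/(-0.817) = 29294.73684…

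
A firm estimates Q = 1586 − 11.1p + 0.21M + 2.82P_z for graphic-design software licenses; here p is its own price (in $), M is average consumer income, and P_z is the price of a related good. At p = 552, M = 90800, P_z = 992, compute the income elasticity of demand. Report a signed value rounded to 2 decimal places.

At the given values, Q = 1586 − 11.1(552) + 0.21(90800) + 2.82(992) = 17324.24.
∂Q/∂M = 0.21.
E = (0.21) × (90800/17324.24) = 1.1006…

1.10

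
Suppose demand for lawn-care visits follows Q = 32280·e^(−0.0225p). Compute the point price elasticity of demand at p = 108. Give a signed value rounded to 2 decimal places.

-2.43

dQ/dp = −0.0225·Q = -63.9412. At p = 108, Q = 2841.83.
Ed = (dQ/dp)·(p/Q) = (-63.9412) × (108/2841.83) = -2.43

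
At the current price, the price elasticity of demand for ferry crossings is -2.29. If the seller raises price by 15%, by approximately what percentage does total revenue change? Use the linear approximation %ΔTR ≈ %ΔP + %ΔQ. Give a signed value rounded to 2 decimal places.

%ΔQ ≈ Ed × %ΔP = (-2.29) × (+15%) = -34.3500%
%ΔTR ≈ %ΔP + %ΔQ = (+15%) + (-34.3500%) = -19.3500%

-19.35%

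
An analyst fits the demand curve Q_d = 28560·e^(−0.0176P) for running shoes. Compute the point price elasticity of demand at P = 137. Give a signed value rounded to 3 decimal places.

-2.411

dQ_d/dP = −0.0176·Q_d = -45.0921. At P = 137, Q_d = 2562.05.
Ed = (dQ_d/dP)·(P/Q_d) = (-45.0921) × (137/2562.05) = -2.4112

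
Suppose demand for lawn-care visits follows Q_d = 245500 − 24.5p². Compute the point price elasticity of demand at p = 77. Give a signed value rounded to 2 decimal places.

-2.90

dQ_d/dp = −2·24.5·p = -3773. At p = 77, Q_d = 100239.5.
Ed = (dQ_d/dp)·(p/Q_d) = (-3773) × (77/100239.5) = -2.8982…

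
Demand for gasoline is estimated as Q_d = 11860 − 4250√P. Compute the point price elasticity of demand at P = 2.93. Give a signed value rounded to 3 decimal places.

-0.793

dQ_d/dP = −4250/(2√P) = -1241.44. At P = 2.93, Q_d = 4585.17.
Ed = (dQ_d/dP)·(P/Q_d) = (-1241.44) × (2.93/4585.17) = -0.79329…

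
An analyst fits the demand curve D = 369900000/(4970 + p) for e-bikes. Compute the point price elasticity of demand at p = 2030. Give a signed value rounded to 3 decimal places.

dD/dp = −369900000/(4970 + p)² = -7.54898. At p = 2030, D = 52842.9.
Ed = (dD/dp)·(p/D) = (-7.54898) × (2030/52842.9) = -0.29

-0.290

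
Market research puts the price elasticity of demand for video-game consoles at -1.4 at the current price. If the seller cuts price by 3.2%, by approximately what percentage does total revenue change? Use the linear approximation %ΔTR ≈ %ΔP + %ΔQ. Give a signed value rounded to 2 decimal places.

%ΔQ ≈ Ed × %ΔP = (-1.4) × (-3.2%) = +4.4800%
%ΔTR ≈ %ΔP + %ΔQ = (-3.2%) + (+4.4800%) = +1.2800%

+1.28%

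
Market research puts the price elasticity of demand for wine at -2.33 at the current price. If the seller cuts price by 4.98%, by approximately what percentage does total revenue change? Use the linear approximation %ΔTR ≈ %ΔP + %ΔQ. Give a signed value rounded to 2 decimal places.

%ΔQ ≈ Ed × %ΔP = (-2.33) × (-4.98%) = +11.6034%
%ΔTR ≈ %ΔP + %ΔQ = (-4.98%) + (+11.6034%) = +6.6234%

+6.62%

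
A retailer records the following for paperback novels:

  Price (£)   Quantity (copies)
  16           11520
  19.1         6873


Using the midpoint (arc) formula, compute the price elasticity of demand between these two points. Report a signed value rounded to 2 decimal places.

%ΔQ = (6873 − 11520) / [(11520 + 6873)/2] = -4647/9196.5 = -0.505300…
%ΔP = (19.1 − 16) / [(16 + 19.1)/2] = 3.1/17.55 = 0.176638…
Arc Ed = %ΔQ / %ΔP = (-4647/9196.5) / (3.1/17.55) = -2.8606…

-2.86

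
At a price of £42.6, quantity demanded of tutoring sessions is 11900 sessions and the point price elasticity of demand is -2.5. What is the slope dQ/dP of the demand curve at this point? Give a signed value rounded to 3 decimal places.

Ed = (dQ/dP)·(P/Q) ⇒ dQ/dP = Ed·Q/P = (-2.5)·11900/42.6 = -698.35680…

-698.357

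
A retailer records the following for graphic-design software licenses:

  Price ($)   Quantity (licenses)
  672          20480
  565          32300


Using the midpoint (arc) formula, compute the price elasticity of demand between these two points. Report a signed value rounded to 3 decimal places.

-2.589

%ΔQ = (32300 − 20480) / [(20480 + 32300)/2] = 11820/26390 = 0.447896…
%ΔP = (565 − 672) / [(672 + 565)/2] = -107/618.5 = -0.172999…
Arc Ed = %ΔQ / %ΔP = (11820/26390) / (-107/618.5) = -2.58901…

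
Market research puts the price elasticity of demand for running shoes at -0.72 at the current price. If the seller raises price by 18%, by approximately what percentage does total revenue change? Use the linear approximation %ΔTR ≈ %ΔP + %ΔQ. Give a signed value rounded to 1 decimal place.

+5.0%

%ΔQ ≈ Ed × %ΔP = (-0.72) × (+18%) = -12.9600%
%ΔTR ≈ %ΔP + %ΔQ = (+18%) + (-12.9600%) = +5.0400%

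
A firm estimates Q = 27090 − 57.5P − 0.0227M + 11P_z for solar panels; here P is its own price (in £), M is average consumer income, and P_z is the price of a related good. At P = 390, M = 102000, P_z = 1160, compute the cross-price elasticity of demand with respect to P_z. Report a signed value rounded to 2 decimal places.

0.84

At the given values, Q = 27090 − 57.5(390) − 0.0227(102000) + 11(1160) = 15109.6.
∂Q/∂P_z = 11.
E = (11) × (1160/15109.6) = 0.8444…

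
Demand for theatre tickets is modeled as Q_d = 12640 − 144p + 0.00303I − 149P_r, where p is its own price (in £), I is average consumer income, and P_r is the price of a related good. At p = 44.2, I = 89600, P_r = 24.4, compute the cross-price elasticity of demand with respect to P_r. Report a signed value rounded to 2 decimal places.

At the given values, Q_d = 12640 − 144(44.2) + 0.00303(89600) − 149(24.4) = 2911.088.
∂Q_d/∂P_r = -149.
E = (-149) × (24.4/2911.088) = -1.2488…

-1.25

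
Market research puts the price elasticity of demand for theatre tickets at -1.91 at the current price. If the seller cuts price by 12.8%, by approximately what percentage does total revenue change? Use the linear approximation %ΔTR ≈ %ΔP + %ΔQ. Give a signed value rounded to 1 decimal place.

%ΔQ ≈ Ed × %ΔP = (-1.91) × (-12.8%) = +24.4480%
%ΔTR ≈ %ΔP + %ΔQ = (-12.8%) + (+24.4480%) = +11.6480%

+11.6%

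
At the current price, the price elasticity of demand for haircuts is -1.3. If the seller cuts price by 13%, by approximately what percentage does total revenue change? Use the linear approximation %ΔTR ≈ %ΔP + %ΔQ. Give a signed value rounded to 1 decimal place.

%ΔQ ≈ Ed × %ΔP = (-1.3) × (-13%) = +16.9000%
%ΔTR ≈ %ΔP + %ΔQ = (-13%) + (+16.9000%) = +3.9000%

+3.9%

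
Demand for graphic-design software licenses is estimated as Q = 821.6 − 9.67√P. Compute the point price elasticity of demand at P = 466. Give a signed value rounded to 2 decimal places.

dQ/dP = −9.67/(2√P) = -0.223977. At P = 466, Q = 612.853.
Ed = (dQ/dP)·(P/Q) = (-0.223977) × (466/612.853) = -0.1703…

-0.17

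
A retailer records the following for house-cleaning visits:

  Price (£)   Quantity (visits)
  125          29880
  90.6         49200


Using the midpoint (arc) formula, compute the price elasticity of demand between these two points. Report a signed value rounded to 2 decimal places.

-1.53

%ΔQ = (49200 − 29880) / [(29880 + 49200)/2] = 19320/39540 = 0.488619…
%ΔP = (90.6 − 125) / [(125 + 90.6)/2] = -34.4/107.8 = -0.319109…
Arc Ed = %ΔQ / %ΔP = (19320/39540) / (-34.4/107.8) = -1.5311…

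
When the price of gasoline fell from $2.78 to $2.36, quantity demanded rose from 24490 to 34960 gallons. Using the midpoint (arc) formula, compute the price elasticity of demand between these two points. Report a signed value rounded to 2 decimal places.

-2.16

%ΔQ = (34960 − 24490) / [(24490 + 34960)/2] = 10470/29725 = 0.352228…
%ΔP = (2.36 − 2.78) / [(2.78 + 2.36)/2] = -0.42/2.57 = -0.163424…
Arc Ed = %ΔQ / %ΔP = (10470/29725) / (-0.42/2.57) = -2.1553…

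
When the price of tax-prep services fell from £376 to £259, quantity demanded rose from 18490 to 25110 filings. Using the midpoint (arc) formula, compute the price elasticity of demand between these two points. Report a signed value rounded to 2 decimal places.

%ΔQ = (25110 − 18490) / [(18490 + 25110)/2] = 6620/21800 = 0.303669…
%ΔP = (259 − 376) / [(376 + 259)/2] = -117/317.5 = -0.368503…
Arc Ed = %ΔQ / %ΔP = (6620/21800) / (-117/317.5) = -0.8240…

-0.82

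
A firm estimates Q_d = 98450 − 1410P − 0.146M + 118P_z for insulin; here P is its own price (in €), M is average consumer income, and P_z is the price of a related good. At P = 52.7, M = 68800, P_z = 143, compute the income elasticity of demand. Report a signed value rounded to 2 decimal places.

At the given values, Q_d = 98450 − 1410(52.7) − 0.146(68800) + 118(143) = 30972.2.
∂Q_d/∂M = -0.146.
E = (-0.146) × (68800/30972.2) = -0.3243…

-0.32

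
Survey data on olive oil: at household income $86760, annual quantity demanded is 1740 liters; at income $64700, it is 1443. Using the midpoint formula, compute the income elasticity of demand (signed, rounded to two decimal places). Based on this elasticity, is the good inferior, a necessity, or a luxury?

%ΔQ = (1443 − 1740)/[( 1740 + 1443)/2] = -297/1591.5 = -0.186616…
%ΔIncome = (64700 − 86760)/[( 86760 + 64700)/2] = -22060/75730 = -0.291298…
E_income = (-297/1591.5) / (-22060/75730) = 0.6406…
0 < E_income < 1 ⇒ normal good, necessity.

0.64; necessity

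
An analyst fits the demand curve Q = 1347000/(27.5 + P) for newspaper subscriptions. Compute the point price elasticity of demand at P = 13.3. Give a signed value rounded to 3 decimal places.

dQ/dP = −1347000/(27.5 + P)² = -809.184. At P = 13.3, Q = 33014.7.
Ed = (dQ/dP)·(P/Q) = (-809.184) × (13.3/33014.7) = -0.32598…

-0.326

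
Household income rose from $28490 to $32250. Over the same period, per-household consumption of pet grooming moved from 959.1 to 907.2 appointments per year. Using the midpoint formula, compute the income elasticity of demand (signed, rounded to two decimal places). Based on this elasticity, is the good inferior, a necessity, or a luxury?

%ΔQ = (907.2 − 959.1)/[( 959.1 + 907.2)/2] = -51.9/933.15 = -0.055618…
%ΔIncome = (32250 − 28490)/[( 28490 + 32250)/2] = 3760/30370 = 0.123806…
E_income = (-51.9/933.15) / (3760/30370) = -0.4492…
E_income < 0 ⇒ inferior good.

-0.45; inferior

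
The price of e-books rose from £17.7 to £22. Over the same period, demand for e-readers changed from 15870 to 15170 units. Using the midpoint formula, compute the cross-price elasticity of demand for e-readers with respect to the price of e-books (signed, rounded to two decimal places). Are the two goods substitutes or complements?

%ΔQ_{e-readers} = (15170 − 15870)/avg = -700/15520 = -0.045103…
%ΔP_{e-books} = (22 − 17.7)/avg = 4.3/19.85 = 0.216624…
E_cross = (-700/15520) / (4.3/19.85) = -0.2082…
E_cross < 0 ⇒ the goods are complements.

-0.21; complements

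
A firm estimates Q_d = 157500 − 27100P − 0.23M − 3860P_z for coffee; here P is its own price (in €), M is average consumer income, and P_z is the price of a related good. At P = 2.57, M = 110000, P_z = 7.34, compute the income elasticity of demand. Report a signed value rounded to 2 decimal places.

-0.74

At the given values, Q_d = 157500 − 27100(2.57) − 0.23(110000) − 3860(7.34) = 34220.6.
∂Q_d/∂M = -0.23.
E = (-0.23) × (110000/34220.6) = -0.7393…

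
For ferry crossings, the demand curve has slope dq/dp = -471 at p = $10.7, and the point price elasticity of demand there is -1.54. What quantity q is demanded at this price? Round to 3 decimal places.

3272.532

Ed = (dq/dp)·(p/q) ⇒ q = (dq/dp)·p/Ed = (-471)·10.7/(-1.54) = 3272.53246…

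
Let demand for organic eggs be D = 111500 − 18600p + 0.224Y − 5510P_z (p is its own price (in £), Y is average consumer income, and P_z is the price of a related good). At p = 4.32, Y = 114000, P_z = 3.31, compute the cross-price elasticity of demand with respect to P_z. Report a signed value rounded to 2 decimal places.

-0.47

At the given values, D = 111500 − 18600(4.32) + 0.224(114000) − 5510(3.31) = 38445.9.
∂D/∂P_z = -5510.
E = (-5510) × (3.31/38445.9) = -0.4743…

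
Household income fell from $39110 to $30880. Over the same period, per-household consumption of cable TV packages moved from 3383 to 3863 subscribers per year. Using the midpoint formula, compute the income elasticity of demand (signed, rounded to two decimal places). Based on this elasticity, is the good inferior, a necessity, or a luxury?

%ΔQ = (3863 − 3383)/[( 3383 + 3863)/2] = 480/3623 = 0.132486…
%ΔIncome = (30880 − 39110)/[( 39110 + 30880)/2] = -8230/34995 = -0.235176…
E_income = (480/3623) / (-8230/34995) = -0.5633…
E_income < 0 ⇒ inferior good.

-0.56; inferior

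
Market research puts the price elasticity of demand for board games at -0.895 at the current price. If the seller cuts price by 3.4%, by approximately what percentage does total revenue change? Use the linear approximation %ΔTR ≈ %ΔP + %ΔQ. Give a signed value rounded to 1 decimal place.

-0.4%

%ΔQ ≈ Ed × %ΔP = (-0.895) × (-3.4%) = +3.0430%
%ΔTR ≈ %ΔP + %ΔQ = (-3.4%) + (+3.0430%) = -0.3570%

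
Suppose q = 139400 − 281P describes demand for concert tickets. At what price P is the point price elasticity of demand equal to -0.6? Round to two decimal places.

186.03

Ed = −281P/(139400 − 281P). Set this equal to -0.6:
281P = 0.6·(139400 − 281P) ⇒ 281P(1 + 0.6) = 0.6·139400
P = 0.6·139400 / (281·1.6) = 186.0320…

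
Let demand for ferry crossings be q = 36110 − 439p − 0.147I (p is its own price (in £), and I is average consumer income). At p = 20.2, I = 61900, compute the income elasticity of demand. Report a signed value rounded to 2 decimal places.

-0.50

At the given values, q = 36110 − 439(20.2) − 0.147(61900) = 18142.9.
∂q/∂I = -0.147.
E = (-0.147) × (61900/18142.9) = -0.5015…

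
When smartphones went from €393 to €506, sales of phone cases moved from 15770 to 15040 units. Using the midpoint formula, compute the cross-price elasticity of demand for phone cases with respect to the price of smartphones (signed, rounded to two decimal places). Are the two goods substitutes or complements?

-0.19; complements

%ΔQ_{phone cases} = (15040 − 15770)/avg = -730/15405 = -0.047387…
%ΔP_{smartphones} = (506 − 393)/avg = 113/449.5 = 0.251390…
E_cross = (-730/15405) / (113/449.5) = -0.1885…
E_cross < 0 ⇒ the goods are complements.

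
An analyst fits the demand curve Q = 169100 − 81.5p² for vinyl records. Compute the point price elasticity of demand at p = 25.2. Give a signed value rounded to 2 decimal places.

-0.88

dQ/dp = −2·81.5·p = -4107.6. At p = 25.2, Q = 117344.24.
Ed = (dQ/dp)·(p/Q) = (-4107.6) × (25.2/117344.24) = -0.8821…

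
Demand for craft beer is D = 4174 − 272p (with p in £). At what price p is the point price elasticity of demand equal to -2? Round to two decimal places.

10.23

Ed = −272p/(4174 − 272p). Set this equal to -2:
272p = 2·(4174 − 272p) ⇒ 272p(1 + 2) = 2·4174
p = 2·4174 / (272·3) = 10.2303…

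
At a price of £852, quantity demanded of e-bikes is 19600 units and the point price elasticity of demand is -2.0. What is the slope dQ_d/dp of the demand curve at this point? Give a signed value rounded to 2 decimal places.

Ed = (dQ_d/dp)·(p/Q_d) ⇒ dQ_d/dp = Ed·Q_d/p = (-2.0)·19600/852 = -46.0093…

-46.01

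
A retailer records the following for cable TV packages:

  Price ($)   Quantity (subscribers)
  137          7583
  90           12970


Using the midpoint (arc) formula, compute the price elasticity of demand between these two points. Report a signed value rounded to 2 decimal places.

-1.27

%ΔQ = (12970 − 7583) / [(7583 + 12970)/2] = 5387/10276.5 = 0.524205…
%ΔP = (90 − 137) / [(137 + 90)/2] = -47/113.5 = -0.414096…
Arc Ed = %ΔQ / %ΔP = (5387/10276.5) / (-47/113.5) = -1.2659…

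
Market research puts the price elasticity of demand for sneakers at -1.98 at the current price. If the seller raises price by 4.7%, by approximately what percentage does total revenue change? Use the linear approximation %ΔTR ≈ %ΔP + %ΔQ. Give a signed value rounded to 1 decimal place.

-4.6%

%ΔQ ≈ Ed × %ΔP = (-1.98) × (+4.7%) = -9.3060%
%ΔTR ≈ %ΔP + %ΔQ = (+4.7%) + (-9.3060%) = -4.6060%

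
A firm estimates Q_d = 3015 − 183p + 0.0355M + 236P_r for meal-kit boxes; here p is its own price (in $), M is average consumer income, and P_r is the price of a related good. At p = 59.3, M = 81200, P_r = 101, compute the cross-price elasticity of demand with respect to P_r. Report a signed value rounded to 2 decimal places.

At the given values, Q_d = 3015 − 183(59.3) + 0.0355(81200) + 236(101) = 18881.7.
∂Q_d/∂P_r = 236.
E = (236) × (101/18881.7) = 1.2623…

1.26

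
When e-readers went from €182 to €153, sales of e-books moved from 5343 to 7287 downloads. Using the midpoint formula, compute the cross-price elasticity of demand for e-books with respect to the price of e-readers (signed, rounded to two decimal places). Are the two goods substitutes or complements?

%ΔQ_{e-books} = (7287 − 5343)/avg = 1944/6315 = 0.307838…
%ΔP_{e-readers} = (153 − 182)/avg = -29/167.5 = -0.173134…
E_cross = (1944/6315) / (-29/167.5) = -1.7780…
E_cross < 0 ⇒ the goods are complements.

-1.78; complements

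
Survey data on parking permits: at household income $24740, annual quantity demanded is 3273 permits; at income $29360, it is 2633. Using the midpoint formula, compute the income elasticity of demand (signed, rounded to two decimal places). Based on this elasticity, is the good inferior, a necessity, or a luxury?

%ΔQ = (2633 − 3273)/[( 3273 + 2633)/2] = -640/2953 = -0.216728…
%ΔIncome = (29360 − 24740)/[( 24740 + 29360)/2] = 4620/27050 = 0.170794…
E_income = (-640/2953) / (4620/27050) = -1.2689…
E_income < 0 ⇒ inferior good.

-1.27; inferior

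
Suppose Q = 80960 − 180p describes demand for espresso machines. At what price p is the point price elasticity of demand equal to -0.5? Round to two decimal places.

Ed = −180p/(80960 − 180p). Set this equal to -0.5:
180p = 0.5·(80960 − 180p) ⇒ 180p(1 + 0.5) = 0.5·80960
p = 0.5·80960 / (180·1.5) = 149.9259…

149.93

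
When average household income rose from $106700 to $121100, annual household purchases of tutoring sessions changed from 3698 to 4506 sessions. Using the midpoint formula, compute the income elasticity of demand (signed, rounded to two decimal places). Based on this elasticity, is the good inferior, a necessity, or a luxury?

1.56; luxury

%ΔQ = (4506 − 3698)/[( 3698 + 4506)/2] = 808/4102 = 0.196977…
%ΔIncome = (121100 − 106700)/[( 106700 + 121100)/2] = 14400/113900 = 0.126426…
E_income = (808/4102) / (14400/113900) = 1.5580…
E_income > 1 ⇒ normal good, luxury.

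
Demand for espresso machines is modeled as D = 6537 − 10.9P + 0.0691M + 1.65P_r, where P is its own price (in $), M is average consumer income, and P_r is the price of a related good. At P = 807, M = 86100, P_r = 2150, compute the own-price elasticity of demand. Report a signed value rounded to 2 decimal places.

At the given values, D = 6537 − 10.9(807) + 0.0691(86100) + 1.65(2150) = 7237.71.
∂D/∂P = −10.9.
E = (-10.9) × (807/7237.71) = -1.2153…

-1.22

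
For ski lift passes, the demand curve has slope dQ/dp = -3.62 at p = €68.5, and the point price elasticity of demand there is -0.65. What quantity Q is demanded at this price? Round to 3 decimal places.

381.492

Ed = (dQ/dp)·(p/Q) ⇒ Q = (dQ/dp)·p/Ed = (-3.62)·68.5/(-0.65) = 381.49230…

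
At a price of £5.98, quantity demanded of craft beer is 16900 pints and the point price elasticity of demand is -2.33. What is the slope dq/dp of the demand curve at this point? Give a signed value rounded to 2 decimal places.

-6584.78

Ed = (dq/dp)·(p/q) ⇒ dq/dp = Ed·q/p = (-2.33)·16900/5.98 = -6584.7826…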